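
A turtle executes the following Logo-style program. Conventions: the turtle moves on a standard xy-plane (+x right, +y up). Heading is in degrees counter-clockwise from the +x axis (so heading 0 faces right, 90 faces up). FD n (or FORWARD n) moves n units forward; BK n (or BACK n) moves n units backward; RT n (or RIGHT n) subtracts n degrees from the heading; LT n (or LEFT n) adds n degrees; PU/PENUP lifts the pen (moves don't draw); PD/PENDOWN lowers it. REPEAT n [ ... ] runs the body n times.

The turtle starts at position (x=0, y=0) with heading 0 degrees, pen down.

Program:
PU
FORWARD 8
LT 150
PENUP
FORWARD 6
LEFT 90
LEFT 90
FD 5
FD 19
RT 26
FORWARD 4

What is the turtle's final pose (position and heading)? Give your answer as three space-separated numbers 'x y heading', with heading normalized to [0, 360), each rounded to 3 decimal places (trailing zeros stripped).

Answer: 25.825 -12.316 304

Derivation:
Executing turtle program step by step:
Start: pos=(0,0), heading=0, pen down
PU: pen up
FD 8: (0,0) -> (8,0) [heading=0, move]
LT 150: heading 0 -> 150
PU: pen up
FD 6: (8,0) -> (2.804,3) [heading=150, move]
LT 90: heading 150 -> 240
LT 90: heading 240 -> 330
FD 5: (2.804,3) -> (7.134,0.5) [heading=330, move]
FD 19: (7.134,0.5) -> (23.588,-9) [heading=330, move]
RT 26: heading 330 -> 304
FD 4: (23.588,-9) -> (25.825,-12.316) [heading=304, move]
Final: pos=(25.825,-12.316), heading=304, 0 segment(s) drawn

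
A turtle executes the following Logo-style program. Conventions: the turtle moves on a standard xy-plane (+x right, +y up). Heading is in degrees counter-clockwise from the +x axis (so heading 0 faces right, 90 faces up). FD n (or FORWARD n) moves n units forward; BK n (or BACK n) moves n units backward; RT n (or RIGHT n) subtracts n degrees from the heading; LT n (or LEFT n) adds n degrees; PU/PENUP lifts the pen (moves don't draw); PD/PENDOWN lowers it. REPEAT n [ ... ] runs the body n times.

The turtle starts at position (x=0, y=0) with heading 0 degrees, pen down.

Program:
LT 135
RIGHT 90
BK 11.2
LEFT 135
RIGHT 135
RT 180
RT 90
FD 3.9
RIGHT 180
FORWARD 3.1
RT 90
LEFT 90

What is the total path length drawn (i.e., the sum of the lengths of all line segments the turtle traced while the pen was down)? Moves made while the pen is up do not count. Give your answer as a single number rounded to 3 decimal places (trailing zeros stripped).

Answer: 18.2

Derivation:
Executing turtle program step by step:
Start: pos=(0,0), heading=0, pen down
LT 135: heading 0 -> 135
RT 90: heading 135 -> 45
BK 11.2: (0,0) -> (-7.92,-7.92) [heading=45, draw]
LT 135: heading 45 -> 180
RT 135: heading 180 -> 45
RT 180: heading 45 -> 225
RT 90: heading 225 -> 135
FD 3.9: (-7.92,-7.92) -> (-10.677,-5.162) [heading=135, draw]
RT 180: heading 135 -> 315
FD 3.1: (-10.677,-5.162) -> (-8.485,-7.354) [heading=315, draw]
RT 90: heading 315 -> 225
LT 90: heading 225 -> 315
Final: pos=(-8.485,-7.354), heading=315, 3 segment(s) drawn

Segment lengths:
  seg 1: (0,0) -> (-7.92,-7.92), length = 11.2
  seg 2: (-7.92,-7.92) -> (-10.677,-5.162), length = 3.9
  seg 3: (-10.677,-5.162) -> (-8.485,-7.354), length = 3.1
Total = 18.2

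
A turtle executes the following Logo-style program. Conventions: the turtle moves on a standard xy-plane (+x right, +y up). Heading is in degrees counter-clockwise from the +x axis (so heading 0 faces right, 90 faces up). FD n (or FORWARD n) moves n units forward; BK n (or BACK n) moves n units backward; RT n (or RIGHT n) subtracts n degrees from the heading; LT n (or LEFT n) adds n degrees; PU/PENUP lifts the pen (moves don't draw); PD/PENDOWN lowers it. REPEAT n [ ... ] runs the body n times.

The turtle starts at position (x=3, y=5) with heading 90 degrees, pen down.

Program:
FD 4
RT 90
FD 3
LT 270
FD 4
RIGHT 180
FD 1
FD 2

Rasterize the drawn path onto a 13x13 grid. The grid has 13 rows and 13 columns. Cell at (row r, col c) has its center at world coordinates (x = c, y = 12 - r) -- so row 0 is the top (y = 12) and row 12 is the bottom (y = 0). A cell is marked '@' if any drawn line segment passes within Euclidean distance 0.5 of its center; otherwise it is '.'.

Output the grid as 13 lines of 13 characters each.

Answer: .............
.............
.............
...@@@@......
...@..@......
...@..@......
...@..@......
...@..@......
.............
.............
.............
.............
.............

Derivation:
Segment 0: (3,5) -> (3,9)
Segment 1: (3,9) -> (6,9)
Segment 2: (6,9) -> (6,5)
Segment 3: (6,5) -> (6,6)
Segment 4: (6,6) -> (6,8)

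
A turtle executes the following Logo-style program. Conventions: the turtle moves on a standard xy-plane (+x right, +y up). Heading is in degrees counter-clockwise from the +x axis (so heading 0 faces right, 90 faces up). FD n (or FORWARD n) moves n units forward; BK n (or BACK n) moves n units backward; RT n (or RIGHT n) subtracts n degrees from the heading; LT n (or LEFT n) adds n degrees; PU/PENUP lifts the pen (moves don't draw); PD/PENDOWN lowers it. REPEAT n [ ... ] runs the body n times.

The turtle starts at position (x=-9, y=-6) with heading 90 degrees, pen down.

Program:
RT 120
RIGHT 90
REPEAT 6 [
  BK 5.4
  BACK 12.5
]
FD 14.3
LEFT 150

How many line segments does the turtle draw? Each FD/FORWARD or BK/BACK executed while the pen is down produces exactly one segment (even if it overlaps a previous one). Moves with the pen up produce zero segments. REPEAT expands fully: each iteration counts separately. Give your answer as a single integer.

Executing turtle program step by step:
Start: pos=(-9,-6), heading=90, pen down
RT 120: heading 90 -> 330
RT 90: heading 330 -> 240
REPEAT 6 [
  -- iteration 1/6 --
  BK 5.4: (-9,-6) -> (-6.3,-1.323) [heading=240, draw]
  BK 12.5: (-6.3,-1.323) -> (-0.05,9.502) [heading=240, draw]
  -- iteration 2/6 --
  BK 5.4: (-0.05,9.502) -> (2.65,14.178) [heading=240, draw]
  BK 12.5: (2.65,14.178) -> (8.9,25.004) [heading=240, draw]
  -- iteration 3/6 --
  BK 5.4: (8.9,25.004) -> (11.6,29.68) [heading=240, draw]
  BK 12.5: (11.6,29.68) -> (17.85,40.506) [heading=240, draw]
  -- iteration 4/6 --
  BK 5.4: (17.85,40.506) -> (20.55,45.182) [heading=240, draw]
  BK 12.5: (20.55,45.182) -> (26.8,56.007) [heading=240, draw]
  -- iteration 5/6 --
  BK 5.4: (26.8,56.007) -> (29.5,60.684) [heading=240, draw]
  BK 12.5: (29.5,60.684) -> (35.75,71.509) [heading=240, draw]
  -- iteration 6/6 --
  BK 5.4: (35.75,71.509) -> (38.45,76.186) [heading=240, draw]
  BK 12.5: (38.45,76.186) -> (44.7,87.011) [heading=240, draw]
]
FD 14.3: (44.7,87.011) -> (37.55,74.627) [heading=240, draw]
LT 150: heading 240 -> 30
Final: pos=(37.55,74.627), heading=30, 13 segment(s) drawn
Segments drawn: 13

Answer: 13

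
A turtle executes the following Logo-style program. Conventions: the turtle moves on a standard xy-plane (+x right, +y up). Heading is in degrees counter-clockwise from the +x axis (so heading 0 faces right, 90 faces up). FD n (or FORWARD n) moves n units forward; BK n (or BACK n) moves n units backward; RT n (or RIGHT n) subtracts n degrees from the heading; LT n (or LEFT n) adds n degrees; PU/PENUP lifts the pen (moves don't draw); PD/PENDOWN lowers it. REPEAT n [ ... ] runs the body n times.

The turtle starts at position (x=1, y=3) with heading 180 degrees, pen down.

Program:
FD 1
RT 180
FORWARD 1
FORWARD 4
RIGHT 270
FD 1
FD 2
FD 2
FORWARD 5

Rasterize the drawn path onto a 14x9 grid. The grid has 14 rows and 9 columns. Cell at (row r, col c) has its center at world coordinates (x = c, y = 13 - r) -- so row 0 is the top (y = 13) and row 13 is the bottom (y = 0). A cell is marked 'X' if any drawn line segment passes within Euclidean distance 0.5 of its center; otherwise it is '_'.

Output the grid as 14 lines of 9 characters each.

Segment 0: (1,3) -> (0,3)
Segment 1: (0,3) -> (1,3)
Segment 2: (1,3) -> (5,3)
Segment 3: (5,3) -> (5,4)
Segment 4: (5,4) -> (5,6)
Segment 5: (5,6) -> (5,8)
Segment 6: (5,8) -> (5,13)

Answer: _____X___
_____X___
_____X___
_____X___
_____X___
_____X___
_____X___
_____X___
_____X___
_____X___
XXXXXX___
_________
_________
_________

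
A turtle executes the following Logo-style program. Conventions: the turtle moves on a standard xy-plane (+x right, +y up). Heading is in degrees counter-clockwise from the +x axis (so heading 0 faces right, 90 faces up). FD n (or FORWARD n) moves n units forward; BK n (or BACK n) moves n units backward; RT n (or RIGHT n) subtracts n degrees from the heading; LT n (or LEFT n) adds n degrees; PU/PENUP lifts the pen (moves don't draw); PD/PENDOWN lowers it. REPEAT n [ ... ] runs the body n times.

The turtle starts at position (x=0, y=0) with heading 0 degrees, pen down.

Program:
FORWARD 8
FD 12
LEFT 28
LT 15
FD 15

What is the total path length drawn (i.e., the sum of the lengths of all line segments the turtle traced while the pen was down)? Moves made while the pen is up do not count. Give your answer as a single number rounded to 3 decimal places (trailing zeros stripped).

Executing turtle program step by step:
Start: pos=(0,0), heading=0, pen down
FD 8: (0,0) -> (8,0) [heading=0, draw]
FD 12: (8,0) -> (20,0) [heading=0, draw]
LT 28: heading 0 -> 28
LT 15: heading 28 -> 43
FD 15: (20,0) -> (30.97,10.23) [heading=43, draw]
Final: pos=(30.97,10.23), heading=43, 3 segment(s) drawn

Segment lengths:
  seg 1: (0,0) -> (8,0), length = 8
  seg 2: (8,0) -> (20,0), length = 12
  seg 3: (20,0) -> (30.97,10.23), length = 15
Total = 35

Answer: 35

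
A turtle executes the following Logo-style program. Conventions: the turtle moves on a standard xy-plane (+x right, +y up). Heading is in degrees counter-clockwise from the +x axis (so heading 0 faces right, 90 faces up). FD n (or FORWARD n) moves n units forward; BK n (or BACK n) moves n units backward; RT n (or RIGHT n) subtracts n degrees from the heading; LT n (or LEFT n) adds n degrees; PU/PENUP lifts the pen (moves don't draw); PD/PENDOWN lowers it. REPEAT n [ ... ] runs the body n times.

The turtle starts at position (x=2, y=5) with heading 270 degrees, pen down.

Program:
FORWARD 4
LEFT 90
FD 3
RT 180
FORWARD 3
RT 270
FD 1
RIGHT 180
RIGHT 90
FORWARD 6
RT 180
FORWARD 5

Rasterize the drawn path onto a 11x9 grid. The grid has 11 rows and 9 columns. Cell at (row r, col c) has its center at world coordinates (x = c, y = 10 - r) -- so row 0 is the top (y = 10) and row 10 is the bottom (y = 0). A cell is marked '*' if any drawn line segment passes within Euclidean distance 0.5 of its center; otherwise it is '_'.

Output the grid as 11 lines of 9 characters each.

Segment 0: (2,5) -> (2,1)
Segment 1: (2,1) -> (5,1)
Segment 2: (5,1) -> (2,1)
Segment 3: (2,1) -> (2,-0)
Segment 4: (2,-0) -> (8,0)
Segment 5: (8,0) -> (3,-0)

Answer: _________
_________
_________
_________
_________
__*______
__*______
__*______
__*______
__****___
__*******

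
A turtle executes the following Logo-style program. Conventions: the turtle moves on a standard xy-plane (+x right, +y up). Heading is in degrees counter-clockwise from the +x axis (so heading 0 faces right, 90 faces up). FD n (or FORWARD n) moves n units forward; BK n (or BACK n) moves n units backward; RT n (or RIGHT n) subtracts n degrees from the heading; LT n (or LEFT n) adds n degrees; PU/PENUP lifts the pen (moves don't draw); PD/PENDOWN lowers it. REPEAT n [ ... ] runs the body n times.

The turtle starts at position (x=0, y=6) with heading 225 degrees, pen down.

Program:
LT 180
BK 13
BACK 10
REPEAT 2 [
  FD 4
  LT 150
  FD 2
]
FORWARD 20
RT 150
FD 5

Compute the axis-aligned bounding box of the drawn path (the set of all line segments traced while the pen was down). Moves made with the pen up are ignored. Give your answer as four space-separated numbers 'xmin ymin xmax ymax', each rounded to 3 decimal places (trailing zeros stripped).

Executing turtle program step by step:
Start: pos=(0,6), heading=225, pen down
LT 180: heading 225 -> 45
BK 13: (0,6) -> (-9.192,-3.192) [heading=45, draw]
BK 10: (-9.192,-3.192) -> (-16.263,-10.263) [heading=45, draw]
REPEAT 2 [
  -- iteration 1/2 --
  FD 4: (-16.263,-10.263) -> (-13.435,-7.435) [heading=45, draw]
  LT 150: heading 45 -> 195
  FD 2: (-13.435,-7.435) -> (-15.367,-7.953) [heading=195, draw]
  -- iteration 2/2 --
  FD 4: (-15.367,-7.953) -> (-19.231,-8.988) [heading=195, draw]
  LT 150: heading 195 -> 345
  FD 2: (-19.231,-8.988) -> (-17.299,-9.506) [heading=345, draw]
]
FD 20: (-17.299,-9.506) -> (2.02,-14.682) [heading=345, draw]
RT 150: heading 345 -> 195
FD 5: (2.02,-14.682) -> (-2.81,-15.976) [heading=195, draw]
Final: pos=(-2.81,-15.976), heading=195, 8 segment(s) drawn

Segment endpoints: x in {-19.231, -17.299, -16.263, -15.367, -13.435, -9.192, -2.81, 0, 2.02}, y in {-15.976, -14.682, -10.263, -9.506, -8.988, -7.953, -7.435, -3.192, 6}
xmin=-19.231, ymin=-15.976, xmax=2.02, ymax=6

Answer: -19.231 -15.976 2.02 6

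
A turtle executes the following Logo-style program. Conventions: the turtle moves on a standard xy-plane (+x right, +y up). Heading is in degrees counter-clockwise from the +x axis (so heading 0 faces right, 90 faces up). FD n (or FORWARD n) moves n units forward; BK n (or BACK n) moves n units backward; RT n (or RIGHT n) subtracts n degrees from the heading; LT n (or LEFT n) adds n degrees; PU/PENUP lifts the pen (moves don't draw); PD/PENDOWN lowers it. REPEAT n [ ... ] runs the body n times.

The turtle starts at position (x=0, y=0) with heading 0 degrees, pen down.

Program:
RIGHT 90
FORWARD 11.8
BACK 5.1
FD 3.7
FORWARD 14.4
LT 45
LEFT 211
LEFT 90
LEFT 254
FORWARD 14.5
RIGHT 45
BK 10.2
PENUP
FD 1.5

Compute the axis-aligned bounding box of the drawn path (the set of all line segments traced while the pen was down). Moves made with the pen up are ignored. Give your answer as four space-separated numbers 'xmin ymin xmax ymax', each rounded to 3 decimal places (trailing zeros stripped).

Answer: -12.557 -27.402 0 0

Derivation:
Executing turtle program step by step:
Start: pos=(0,0), heading=0, pen down
RT 90: heading 0 -> 270
FD 11.8: (0,0) -> (0,-11.8) [heading=270, draw]
BK 5.1: (0,-11.8) -> (0,-6.7) [heading=270, draw]
FD 3.7: (0,-6.7) -> (0,-10.4) [heading=270, draw]
FD 14.4: (0,-10.4) -> (0,-24.8) [heading=270, draw]
LT 45: heading 270 -> 315
LT 211: heading 315 -> 166
LT 90: heading 166 -> 256
LT 254: heading 256 -> 150
FD 14.5: (0,-24.8) -> (-12.557,-17.55) [heading=150, draw]
RT 45: heading 150 -> 105
BK 10.2: (-12.557,-17.55) -> (-9.917,-27.402) [heading=105, draw]
PU: pen up
FD 1.5: (-9.917,-27.402) -> (-10.306,-25.954) [heading=105, move]
Final: pos=(-10.306,-25.954), heading=105, 6 segment(s) drawn

Segment endpoints: x in {-12.557, -9.917, 0, 0, 0, 0, 0}, y in {-27.402, -24.8, -17.55, -11.8, -10.4, -6.7, 0}
xmin=-12.557, ymin=-27.402, xmax=0, ymax=0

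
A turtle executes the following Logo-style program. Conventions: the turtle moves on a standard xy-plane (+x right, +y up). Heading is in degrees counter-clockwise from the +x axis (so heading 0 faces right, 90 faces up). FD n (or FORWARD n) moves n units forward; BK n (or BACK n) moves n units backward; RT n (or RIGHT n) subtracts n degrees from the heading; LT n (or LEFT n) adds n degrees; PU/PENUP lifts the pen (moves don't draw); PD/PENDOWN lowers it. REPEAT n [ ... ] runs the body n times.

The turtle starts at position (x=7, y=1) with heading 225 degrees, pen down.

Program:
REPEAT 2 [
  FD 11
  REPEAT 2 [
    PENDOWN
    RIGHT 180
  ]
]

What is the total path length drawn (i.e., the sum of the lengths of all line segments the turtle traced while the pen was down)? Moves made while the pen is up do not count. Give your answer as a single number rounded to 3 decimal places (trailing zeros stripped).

Executing turtle program step by step:
Start: pos=(7,1), heading=225, pen down
REPEAT 2 [
  -- iteration 1/2 --
  FD 11: (7,1) -> (-0.778,-6.778) [heading=225, draw]
  REPEAT 2 [
    -- iteration 1/2 --
    PD: pen down
    RT 180: heading 225 -> 45
    -- iteration 2/2 --
    PD: pen down
    RT 180: heading 45 -> 225
  ]
  -- iteration 2/2 --
  FD 11: (-0.778,-6.778) -> (-8.556,-14.556) [heading=225, draw]
  REPEAT 2 [
    -- iteration 1/2 --
    PD: pen down
    RT 180: heading 225 -> 45
    -- iteration 2/2 --
    PD: pen down
    RT 180: heading 45 -> 225
  ]
]
Final: pos=(-8.556,-14.556), heading=225, 2 segment(s) drawn

Segment lengths:
  seg 1: (7,1) -> (-0.778,-6.778), length = 11
  seg 2: (-0.778,-6.778) -> (-8.556,-14.556), length = 11
Total = 22

Answer: 22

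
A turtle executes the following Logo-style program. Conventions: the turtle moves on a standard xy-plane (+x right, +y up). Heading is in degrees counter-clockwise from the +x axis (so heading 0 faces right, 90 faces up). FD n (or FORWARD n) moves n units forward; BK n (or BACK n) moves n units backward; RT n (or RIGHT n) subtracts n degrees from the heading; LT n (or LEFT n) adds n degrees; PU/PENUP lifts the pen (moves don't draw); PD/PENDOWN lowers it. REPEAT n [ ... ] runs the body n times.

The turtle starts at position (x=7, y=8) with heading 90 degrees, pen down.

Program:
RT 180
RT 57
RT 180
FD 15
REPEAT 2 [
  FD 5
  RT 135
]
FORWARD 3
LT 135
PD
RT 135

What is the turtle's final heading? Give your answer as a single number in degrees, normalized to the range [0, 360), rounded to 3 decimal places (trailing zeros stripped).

Answer: 123

Derivation:
Executing turtle program step by step:
Start: pos=(7,8), heading=90, pen down
RT 180: heading 90 -> 270
RT 57: heading 270 -> 213
RT 180: heading 213 -> 33
FD 15: (7,8) -> (19.58,16.17) [heading=33, draw]
REPEAT 2 [
  -- iteration 1/2 --
  FD 5: (19.58,16.17) -> (23.773,18.893) [heading=33, draw]
  RT 135: heading 33 -> 258
  -- iteration 2/2 --
  FD 5: (23.773,18.893) -> (22.734,14.002) [heading=258, draw]
  RT 135: heading 258 -> 123
]
FD 3: (22.734,14.002) -> (21.1,16.518) [heading=123, draw]
LT 135: heading 123 -> 258
PD: pen down
RT 135: heading 258 -> 123
Final: pos=(21.1,16.518), heading=123, 4 segment(s) drawn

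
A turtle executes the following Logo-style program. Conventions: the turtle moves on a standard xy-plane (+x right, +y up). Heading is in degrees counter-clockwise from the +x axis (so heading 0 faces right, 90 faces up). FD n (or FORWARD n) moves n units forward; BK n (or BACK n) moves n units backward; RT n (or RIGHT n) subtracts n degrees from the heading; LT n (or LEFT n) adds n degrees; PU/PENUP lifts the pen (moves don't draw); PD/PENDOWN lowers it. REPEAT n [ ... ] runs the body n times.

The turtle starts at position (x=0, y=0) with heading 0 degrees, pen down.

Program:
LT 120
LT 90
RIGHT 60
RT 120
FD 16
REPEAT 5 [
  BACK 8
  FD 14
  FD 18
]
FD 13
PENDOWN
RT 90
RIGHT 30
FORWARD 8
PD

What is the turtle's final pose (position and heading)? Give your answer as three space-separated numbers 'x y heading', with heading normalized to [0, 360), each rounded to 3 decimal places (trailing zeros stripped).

Answer: 129.038 66.5 270

Derivation:
Executing turtle program step by step:
Start: pos=(0,0), heading=0, pen down
LT 120: heading 0 -> 120
LT 90: heading 120 -> 210
RT 60: heading 210 -> 150
RT 120: heading 150 -> 30
FD 16: (0,0) -> (13.856,8) [heading=30, draw]
REPEAT 5 [
  -- iteration 1/5 --
  BK 8: (13.856,8) -> (6.928,4) [heading=30, draw]
  FD 14: (6.928,4) -> (19.053,11) [heading=30, draw]
  FD 18: (19.053,11) -> (34.641,20) [heading=30, draw]
  -- iteration 2/5 --
  BK 8: (34.641,20) -> (27.713,16) [heading=30, draw]
  FD 14: (27.713,16) -> (39.837,23) [heading=30, draw]
  FD 18: (39.837,23) -> (55.426,32) [heading=30, draw]
  -- iteration 3/5 --
  BK 8: (55.426,32) -> (48.497,28) [heading=30, draw]
  FD 14: (48.497,28) -> (60.622,35) [heading=30, draw]
  FD 18: (60.622,35) -> (76.21,44) [heading=30, draw]
  -- iteration 4/5 --
  BK 8: (76.21,44) -> (69.282,40) [heading=30, draw]
  FD 14: (69.282,40) -> (81.406,47) [heading=30, draw]
  FD 18: (81.406,47) -> (96.995,56) [heading=30, draw]
  -- iteration 5/5 --
  BK 8: (96.995,56) -> (90.067,52) [heading=30, draw]
  FD 14: (90.067,52) -> (102.191,59) [heading=30, draw]
  FD 18: (102.191,59) -> (117.779,68) [heading=30, draw]
]
FD 13: (117.779,68) -> (129.038,74.5) [heading=30, draw]
PD: pen down
RT 90: heading 30 -> 300
RT 30: heading 300 -> 270
FD 8: (129.038,74.5) -> (129.038,66.5) [heading=270, draw]
PD: pen down
Final: pos=(129.038,66.5), heading=270, 18 segment(s) drawn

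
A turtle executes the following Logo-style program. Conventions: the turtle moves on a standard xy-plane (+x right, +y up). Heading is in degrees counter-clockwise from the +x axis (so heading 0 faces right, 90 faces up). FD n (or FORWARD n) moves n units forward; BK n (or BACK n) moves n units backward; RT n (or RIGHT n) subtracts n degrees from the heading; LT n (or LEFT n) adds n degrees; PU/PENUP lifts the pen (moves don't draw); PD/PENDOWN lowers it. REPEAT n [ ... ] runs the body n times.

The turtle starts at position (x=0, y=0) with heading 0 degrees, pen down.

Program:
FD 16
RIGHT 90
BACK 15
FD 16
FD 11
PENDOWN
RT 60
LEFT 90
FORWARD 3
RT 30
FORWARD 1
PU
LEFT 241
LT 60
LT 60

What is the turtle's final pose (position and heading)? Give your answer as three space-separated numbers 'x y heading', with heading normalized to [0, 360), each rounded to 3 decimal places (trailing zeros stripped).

Executing turtle program step by step:
Start: pos=(0,0), heading=0, pen down
FD 16: (0,0) -> (16,0) [heading=0, draw]
RT 90: heading 0 -> 270
BK 15: (16,0) -> (16,15) [heading=270, draw]
FD 16: (16,15) -> (16,-1) [heading=270, draw]
FD 11: (16,-1) -> (16,-12) [heading=270, draw]
PD: pen down
RT 60: heading 270 -> 210
LT 90: heading 210 -> 300
FD 3: (16,-12) -> (17.5,-14.598) [heading=300, draw]
RT 30: heading 300 -> 270
FD 1: (17.5,-14.598) -> (17.5,-15.598) [heading=270, draw]
PU: pen up
LT 241: heading 270 -> 151
LT 60: heading 151 -> 211
LT 60: heading 211 -> 271
Final: pos=(17.5,-15.598), heading=271, 6 segment(s) drawn

Answer: 17.5 -15.598 271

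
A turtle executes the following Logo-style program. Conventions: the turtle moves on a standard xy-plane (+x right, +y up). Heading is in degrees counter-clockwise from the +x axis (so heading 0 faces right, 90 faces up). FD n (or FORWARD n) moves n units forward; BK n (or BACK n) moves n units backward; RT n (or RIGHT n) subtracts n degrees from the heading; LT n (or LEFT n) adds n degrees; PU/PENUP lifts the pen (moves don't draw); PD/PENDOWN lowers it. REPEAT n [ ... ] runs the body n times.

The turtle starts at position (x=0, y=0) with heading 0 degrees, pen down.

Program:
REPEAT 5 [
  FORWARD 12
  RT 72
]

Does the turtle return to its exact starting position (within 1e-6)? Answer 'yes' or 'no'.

Answer: yes

Derivation:
Executing turtle program step by step:
Start: pos=(0,0), heading=0, pen down
REPEAT 5 [
  -- iteration 1/5 --
  FD 12: (0,0) -> (12,0) [heading=0, draw]
  RT 72: heading 0 -> 288
  -- iteration 2/5 --
  FD 12: (12,0) -> (15.708,-11.413) [heading=288, draw]
  RT 72: heading 288 -> 216
  -- iteration 3/5 --
  FD 12: (15.708,-11.413) -> (6,-18.466) [heading=216, draw]
  RT 72: heading 216 -> 144
  -- iteration 4/5 --
  FD 12: (6,-18.466) -> (-3.708,-11.413) [heading=144, draw]
  RT 72: heading 144 -> 72
  -- iteration 5/5 --
  FD 12: (-3.708,-11.413) -> (0,0) [heading=72, draw]
  RT 72: heading 72 -> 0
]
Final: pos=(0,0), heading=0, 5 segment(s) drawn

Start position: (0, 0)
Final position: (0, 0)
Distance = 0; < 1e-6 -> CLOSED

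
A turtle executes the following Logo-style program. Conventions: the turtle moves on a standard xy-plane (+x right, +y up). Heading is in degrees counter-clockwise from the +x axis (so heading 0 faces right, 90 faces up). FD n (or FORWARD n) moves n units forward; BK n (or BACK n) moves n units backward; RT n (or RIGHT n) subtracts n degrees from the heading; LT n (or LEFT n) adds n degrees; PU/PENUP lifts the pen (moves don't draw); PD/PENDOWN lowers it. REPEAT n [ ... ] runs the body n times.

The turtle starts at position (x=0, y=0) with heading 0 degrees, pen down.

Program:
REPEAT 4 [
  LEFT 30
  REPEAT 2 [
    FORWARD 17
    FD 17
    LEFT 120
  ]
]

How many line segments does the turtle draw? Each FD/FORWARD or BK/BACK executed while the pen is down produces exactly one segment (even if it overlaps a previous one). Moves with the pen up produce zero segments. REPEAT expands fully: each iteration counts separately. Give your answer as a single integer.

Answer: 16

Derivation:
Executing turtle program step by step:
Start: pos=(0,0), heading=0, pen down
REPEAT 4 [
  -- iteration 1/4 --
  LT 30: heading 0 -> 30
  REPEAT 2 [
    -- iteration 1/2 --
    FD 17: (0,0) -> (14.722,8.5) [heading=30, draw]
    FD 17: (14.722,8.5) -> (29.445,17) [heading=30, draw]
    LT 120: heading 30 -> 150
    -- iteration 2/2 --
    FD 17: (29.445,17) -> (14.722,25.5) [heading=150, draw]
    FD 17: (14.722,25.5) -> (0,34) [heading=150, draw]
    LT 120: heading 150 -> 270
  ]
  -- iteration 2/4 --
  LT 30: heading 270 -> 300
  REPEAT 2 [
    -- iteration 1/2 --
    FD 17: (0,34) -> (8.5,19.278) [heading=300, draw]
    FD 17: (8.5,19.278) -> (17,4.555) [heading=300, draw]
    LT 120: heading 300 -> 60
    -- iteration 2/2 --
    FD 17: (17,4.555) -> (25.5,19.278) [heading=60, draw]
    FD 17: (25.5,19.278) -> (34,34) [heading=60, draw]
    LT 120: heading 60 -> 180
  ]
  -- iteration 3/4 --
  LT 30: heading 180 -> 210
  REPEAT 2 [
    -- iteration 1/2 --
    FD 17: (34,34) -> (19.278,25.5) [heading=210, draw]
    FD 17: (19.278,25.5) -> (4.555,17) [heading=210, draw]
    LT 120: heading 210 -> 330
    -- iteration 2/2 --
    FD 17: (4.555,17) -> (19.278,8.5) [heading=330, draw]
    FD 17: (19.278,8.5) -> (34,0) [heading=330, draw]
    LT 120: heading 330 -> 90
  ]
  -- iteration 4/4 --
  LT 30: heading 90 -> 120
  REPEAT 2 [
    -- iteration 1/2 --
    FD 17: (34,0) -> (25.5,14.722) [heading=120, draw]
    FD 17: (25.5,14.722) -> (17,29.445) [heading=120, draw]
    LT 120: heading 120 -> 240
    -- iteration 2/2 --
    FD 17: (17,29.445) -> (8.5,14.722) [heading=240, draw]
    FD 17: (8.5,14.722) -> (0,0) [heading=240, draw]
    LT 120: heading 240 -> 0
  ]
]
Final: pos=(0,0), heading=0, 16 segment(s) drawn
Segments drawn: 16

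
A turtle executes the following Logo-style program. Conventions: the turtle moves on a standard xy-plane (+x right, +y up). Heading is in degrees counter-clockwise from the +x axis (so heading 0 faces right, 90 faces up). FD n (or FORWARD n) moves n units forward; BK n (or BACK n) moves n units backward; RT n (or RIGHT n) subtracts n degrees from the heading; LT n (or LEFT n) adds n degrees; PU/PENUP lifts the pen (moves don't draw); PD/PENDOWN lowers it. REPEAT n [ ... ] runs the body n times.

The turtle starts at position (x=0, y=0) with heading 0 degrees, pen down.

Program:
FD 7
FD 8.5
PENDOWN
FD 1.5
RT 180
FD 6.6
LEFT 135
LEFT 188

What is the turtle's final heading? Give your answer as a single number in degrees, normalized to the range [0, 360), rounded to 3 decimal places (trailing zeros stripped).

Answer: 143

Derivation:
Executing turtle program step by step:
Start: pos=(0,0), heading=0, pen down
FD 7: (0,0) -> (7,0) [heading=0, draw]
FD 8.5: (7,0) -> (15.5,0) [heading=0, draw]
PD: pen down
FD 1.5: (15.5,0) -> (17,0) [heading=0, draw]
RT 180: heading 0 -> 180
FD 6.6: (17,0) -> (10.4,0) [heading=180, draw]
LT 135: heading 180 -> 315
LT 188: heading 315 -> 143
Final: pos=(10.4,0), heading=143, 4 segment(s) drawn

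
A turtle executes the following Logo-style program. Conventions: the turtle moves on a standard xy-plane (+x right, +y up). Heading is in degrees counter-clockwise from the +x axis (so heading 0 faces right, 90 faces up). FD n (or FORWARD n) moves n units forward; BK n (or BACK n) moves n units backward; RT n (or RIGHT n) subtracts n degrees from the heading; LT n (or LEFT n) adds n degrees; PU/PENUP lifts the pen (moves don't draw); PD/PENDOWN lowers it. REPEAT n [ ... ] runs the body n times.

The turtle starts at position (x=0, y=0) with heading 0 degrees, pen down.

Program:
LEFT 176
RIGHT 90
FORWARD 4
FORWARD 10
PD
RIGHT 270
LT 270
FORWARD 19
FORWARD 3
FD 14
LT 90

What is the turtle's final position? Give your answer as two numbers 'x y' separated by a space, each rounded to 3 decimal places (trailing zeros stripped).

Answer: 3.488 49.878

Derivation:
Executing turtle program step by step:
Start: pos=(0,0), heading=0, pen down
LT 176: heading 0 -> 176
RT 90: heading 176 -> 86
FD 4: (0,0) -> (0.279,3.99) [heading=86, draw]
FD 10: (0.279,3.99) -> (0.977,13.966) [heading=86, draw]
PD: pen down
RT 270: heading 86 -> 176
LT 270: heading 176 -> 86
FD 19: (0.977,13.966) -> (2.302,32.92) [heading=86, draw]
FD 3: (2.302,32.92) -> (2.511,35.912) [heading=86, draw]
FD 14: (2.511,35.912) -> (3.488,49.878) [heading=86, draw]
LT 90: heading 86 -> 176
Final: pos=(3.488,49.878), heading=176, 5 segment(s) drawn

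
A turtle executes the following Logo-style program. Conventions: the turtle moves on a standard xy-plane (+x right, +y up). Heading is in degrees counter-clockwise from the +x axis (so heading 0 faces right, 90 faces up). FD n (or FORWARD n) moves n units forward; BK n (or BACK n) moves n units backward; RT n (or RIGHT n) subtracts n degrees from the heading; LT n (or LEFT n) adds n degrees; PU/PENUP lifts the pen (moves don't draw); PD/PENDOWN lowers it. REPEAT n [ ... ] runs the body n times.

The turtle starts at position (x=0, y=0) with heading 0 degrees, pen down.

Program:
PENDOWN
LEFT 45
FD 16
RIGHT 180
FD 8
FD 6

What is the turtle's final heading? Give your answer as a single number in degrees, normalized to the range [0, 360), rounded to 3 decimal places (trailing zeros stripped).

Answer: 225

Derivation:
Executing turtle program step by step:
Start: pos=(0,0), heading=0, pen down
PD: pen down
LT 45: heading 0 -> 45
FD 16: (0,0) -> (11.314,11.314) [heading=45, draw]
RT 180: heading 45 -> 225
FD 8: (11.314,11.314) -> (5.657,5.657) [heading=225, draw]
FD 6: (5.657,5.657) -> (1.414,1.414) [heading=225, draw]
Final: pos=(1.414,1.414), heading=225, 3 segment(s) drawn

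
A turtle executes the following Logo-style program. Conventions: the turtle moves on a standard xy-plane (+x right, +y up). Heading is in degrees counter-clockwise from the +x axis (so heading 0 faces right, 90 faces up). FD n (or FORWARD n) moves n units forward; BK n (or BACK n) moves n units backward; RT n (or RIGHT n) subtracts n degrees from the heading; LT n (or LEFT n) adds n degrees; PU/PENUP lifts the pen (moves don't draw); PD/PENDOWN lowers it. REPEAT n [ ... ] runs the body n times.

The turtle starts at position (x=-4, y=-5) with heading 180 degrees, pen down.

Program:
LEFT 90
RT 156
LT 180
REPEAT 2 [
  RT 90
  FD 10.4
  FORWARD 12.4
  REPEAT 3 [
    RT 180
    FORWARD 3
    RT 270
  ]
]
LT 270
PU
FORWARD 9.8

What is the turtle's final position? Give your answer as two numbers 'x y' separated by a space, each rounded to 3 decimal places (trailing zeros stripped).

Answer: -52.17 -33.014

Derivation:
Executing turtle program step by step:
Start: pos=(-4,-5), heading=180, pen down
LT 90: heading 180 -> 270
RT 156: heading 270 -> 114
LT 180: heading 114 -> 294
REPEAT 2 [
  -- iteration 1/2 --
  RT 90: heading 294 -> 204
  FD 10.4: (-4,-5) -> (-13.501,-9.23) [heading=204, draw]
  FD 12.4: (-13.501,-9.23) -> (-24.829,-14.274) [heading=204, draw]
  REPEAT 3 [
    -- iteration 1/3 --
    RT 180: heading 204 -> 24
    FD 3: (-24.829,-14.274) -> (-22.088,-13.053) [heading=24, draw]
    RT 270: heading 24 -> 114
    -- iteration 2/3 --
    RT 180: heading 114 -> 294
    FD 3: (-22.088,-13.053) -> (-20.868,-15.794) [heading=294, draw]
    RT 270: heading 294 -> 24
    -- iteration 3/3 --
    RT 180: heading 24 -> 204
    FD 3: (-20.868,-15.794) -> (-23.609,-17.014) [heading=204, draw]
    RT 270: heading 204 -> 294
  ]
  -- iteration 2/2 --
  RT 90: heading 294 -> 204
  FD 10.4: (-23.609,-17.014) -> (-33.109,-21.244) [heading=204, draw]
  FD 12.4: (-33.109,-21.244) -> (-44.437,-26.288) [heading=204, draw]
  REPEAT 3 [
    -- iteration 1/3 --
    RT 180: heading 204 -> 24
    FD 3: (-44.437,-26.288) -> (-41.697,-25.068) [heading=24, draw]
    RT 270: heading 24 -> 114
    -- iteration 2/3 --
    RT 180: heading 114 -> 294
    FD 3: (-41.697,-25.068) -> (-40.477,-27.808) [heading=294, draw]
    RT 270: heading 294 -> 24
    -- iteration 3/3 --
    RT 180: heading 24 -> 204
    FD 3: (-40.477,-27.808) -> (-43.217,-29.028) [heading=204, draw]
    RT 270: heading 204 -> 294
  ]
]
LT 270: heading 294 -> 204
PU: pen up
FD 9.8: (-43.217,-29.028) -> (-52.17,-33.014) [heading=204, move]
Final: pos=(-52.17,-33.014), heading=204, 10 segment(s) drawn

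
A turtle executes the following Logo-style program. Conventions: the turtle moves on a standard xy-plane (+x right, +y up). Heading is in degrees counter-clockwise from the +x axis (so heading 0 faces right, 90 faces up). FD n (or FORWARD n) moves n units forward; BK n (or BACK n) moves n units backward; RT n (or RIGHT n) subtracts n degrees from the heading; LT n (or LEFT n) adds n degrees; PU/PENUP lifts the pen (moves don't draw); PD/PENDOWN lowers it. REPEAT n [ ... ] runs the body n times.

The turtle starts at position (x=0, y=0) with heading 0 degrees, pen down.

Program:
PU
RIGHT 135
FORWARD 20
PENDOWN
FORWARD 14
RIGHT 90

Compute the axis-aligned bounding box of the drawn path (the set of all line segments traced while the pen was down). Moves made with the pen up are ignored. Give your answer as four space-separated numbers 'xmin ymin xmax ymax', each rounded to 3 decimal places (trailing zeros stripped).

Executing turtle program step by step:
Start: pos=(0,0), heading=0, pen down
PU: pen up
RT 135: heading 0 -> 225
FD 20: (0,0) -> (-14.142,-14.142) [heading=225, move]
PD: pen down
FD 14: (-14.142,-14.142) -> (-24.042,-24.042) [heading=225, draw]
RT 90: heading 225 -> 135
Final: pos=(-24.042,-24.042), heading=135, 1 segment(s) drawn

Segment endpoints: x in {-24.042, -14.142}, y in {-24.042, -14.142}
xmin=-24.042, ymin=-24.042, xmax=-14.142, ymax=-14.142

Answer: -24.042 -24.042 -14.142 -14.142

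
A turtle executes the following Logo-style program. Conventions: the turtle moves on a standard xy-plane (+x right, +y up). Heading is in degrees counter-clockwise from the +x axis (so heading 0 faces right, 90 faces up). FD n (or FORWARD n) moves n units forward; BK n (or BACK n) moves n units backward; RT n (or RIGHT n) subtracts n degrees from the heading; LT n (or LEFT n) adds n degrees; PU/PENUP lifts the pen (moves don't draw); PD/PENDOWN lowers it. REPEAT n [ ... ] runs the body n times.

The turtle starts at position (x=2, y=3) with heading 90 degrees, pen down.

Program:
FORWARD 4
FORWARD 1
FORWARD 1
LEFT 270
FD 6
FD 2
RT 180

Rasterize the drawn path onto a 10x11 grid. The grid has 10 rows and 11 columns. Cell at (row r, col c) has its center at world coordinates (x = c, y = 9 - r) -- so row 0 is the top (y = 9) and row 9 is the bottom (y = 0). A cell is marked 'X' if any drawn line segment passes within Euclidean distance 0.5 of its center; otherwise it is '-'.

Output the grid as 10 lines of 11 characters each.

Segment 0: (2,3) -> (2,7)
Segment 1: (2,7) -> (2,8)
Segment 2: (2,8) -> (2,9)
Segment 3: (2,9) -> (8,9)
Segment 4: (8,9) -> (10,9)

Answer: --XXXXXXXXX
--X--------
--X--------
--X--------
--X--------
--X--------
--X--------
-----------
-----------
-----------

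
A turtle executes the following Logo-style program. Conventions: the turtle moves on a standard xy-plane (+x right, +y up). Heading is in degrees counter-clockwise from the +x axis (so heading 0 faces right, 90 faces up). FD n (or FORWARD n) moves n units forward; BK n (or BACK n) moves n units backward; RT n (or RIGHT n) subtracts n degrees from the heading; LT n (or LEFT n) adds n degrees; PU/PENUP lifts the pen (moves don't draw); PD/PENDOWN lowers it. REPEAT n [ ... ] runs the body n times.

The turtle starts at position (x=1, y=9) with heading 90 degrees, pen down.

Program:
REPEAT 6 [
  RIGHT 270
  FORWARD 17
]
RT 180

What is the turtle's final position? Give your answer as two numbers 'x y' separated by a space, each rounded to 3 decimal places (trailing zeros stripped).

Answer: -16 -8

Derivation:
Executing turtle program step by step:
Start: pos=(1,9), heading=90, pen down
REPEAT 6 [
  -- iteration 1/6 --
  RT 270: heading 90 -> 180
  FD 17: (1,9) -> (-16,9) [heading=180, draw]
  -- iteration 2/6 --
  RT 270: heading 180 -> 270
  FD 17: (-16,9) -> (-16,-8) [heading=270, draw]
  -- iteration 3/6 --
  RT 270: heading 270 -> 0
  FD 17: (-16,-8) -> (1,-8) [heading=0, draw]
  -- iteration 4/6 --
  RT 270: heading 0 -> 90
  FD 17: (1,-8) -> (1,9) [heading=90, draw]
  -- iteration 5/6 --
  RT 270: heading 90 -> 180
  FD 17: (1,9) -> (-16,9) [heading=180, draw]
  -- iteration 6/6 --
  RT 270: heading 180 -> 270
  FD 17: (-16,9) -> (-16,-8) [heading=270, draw]
]
RT 180: heading 270 -> 90
Final: pos=(-16,-8), heading=90, 6 segment(s) drawn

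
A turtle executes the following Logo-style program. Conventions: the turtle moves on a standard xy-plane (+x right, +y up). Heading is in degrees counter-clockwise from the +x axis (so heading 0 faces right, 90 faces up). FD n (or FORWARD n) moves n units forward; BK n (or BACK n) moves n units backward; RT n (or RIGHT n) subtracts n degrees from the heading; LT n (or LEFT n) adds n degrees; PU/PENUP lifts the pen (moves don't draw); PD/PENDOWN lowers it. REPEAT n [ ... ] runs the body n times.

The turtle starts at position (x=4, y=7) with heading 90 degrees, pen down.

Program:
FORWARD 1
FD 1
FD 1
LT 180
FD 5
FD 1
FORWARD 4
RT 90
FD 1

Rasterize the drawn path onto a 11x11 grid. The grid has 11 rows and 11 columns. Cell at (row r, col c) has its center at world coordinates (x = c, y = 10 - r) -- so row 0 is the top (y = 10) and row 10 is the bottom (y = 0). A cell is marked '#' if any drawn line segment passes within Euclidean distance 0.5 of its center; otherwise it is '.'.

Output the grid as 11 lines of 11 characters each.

Answer: ....#......
....#......
....#......
....#......
....#......
....#......
....#......
....#......
....#......
....#......
...##......

Derivation:
Segment 0: (4,7) -> (4,8)
Segment 1: (4,8) -> (4,9)
Segment 2: (4,9) -> (4,10)
Segment 3: (4,10) -> (4,5)
Segment 4: (4,5) -> (4,4)
Segment 5: (4,4) -> (4,0)
Segment 6: (4,0) -> (3,0)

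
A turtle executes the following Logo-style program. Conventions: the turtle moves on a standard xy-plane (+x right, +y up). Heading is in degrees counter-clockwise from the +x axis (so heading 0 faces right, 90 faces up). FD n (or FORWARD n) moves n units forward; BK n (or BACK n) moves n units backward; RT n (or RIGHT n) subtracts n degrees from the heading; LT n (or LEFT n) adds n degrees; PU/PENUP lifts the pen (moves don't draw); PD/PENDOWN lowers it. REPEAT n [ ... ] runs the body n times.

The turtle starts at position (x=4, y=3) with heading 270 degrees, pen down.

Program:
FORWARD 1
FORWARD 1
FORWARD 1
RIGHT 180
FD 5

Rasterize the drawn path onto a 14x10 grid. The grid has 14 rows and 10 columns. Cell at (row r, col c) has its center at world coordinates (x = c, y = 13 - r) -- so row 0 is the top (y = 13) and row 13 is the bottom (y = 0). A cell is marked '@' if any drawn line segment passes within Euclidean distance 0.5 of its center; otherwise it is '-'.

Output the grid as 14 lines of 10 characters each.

Answer: ----------
----------
----------
----------
----------
----------
----------
----------
----@-----
----@-----
----@-----
----@-----
----@-----
----@-----

Derivation:
Segment 0: (4,3) -> (4,2)
Segment 1: (4,2) -> (4,1)
Segment 2: (4,1) -> (4,0)
Segment 3: (4,0) -> (4,5)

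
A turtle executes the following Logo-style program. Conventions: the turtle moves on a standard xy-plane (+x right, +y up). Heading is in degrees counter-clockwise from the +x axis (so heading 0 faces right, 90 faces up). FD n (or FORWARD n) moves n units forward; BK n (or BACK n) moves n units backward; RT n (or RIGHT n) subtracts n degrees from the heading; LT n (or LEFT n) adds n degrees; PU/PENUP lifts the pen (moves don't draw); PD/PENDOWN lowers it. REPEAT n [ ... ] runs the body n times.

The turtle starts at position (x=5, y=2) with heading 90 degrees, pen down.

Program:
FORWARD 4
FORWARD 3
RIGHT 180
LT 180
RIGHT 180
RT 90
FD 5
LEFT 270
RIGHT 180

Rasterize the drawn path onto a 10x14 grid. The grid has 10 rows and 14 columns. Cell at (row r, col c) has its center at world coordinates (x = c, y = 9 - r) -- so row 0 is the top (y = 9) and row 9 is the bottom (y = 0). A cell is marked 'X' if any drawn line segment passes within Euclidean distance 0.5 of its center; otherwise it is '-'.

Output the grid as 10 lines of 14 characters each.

Segment 0: (5,2) -> (5,6)
Segment 1: (5,6) -> (5,9)
Segment 2: (5,9) -> (0,9)

Answer: XXXXXX--------
-----X--------
-----X--------
-----X--------
-----X--------
-----X--------
-----X--------
-----X--------
--------------
--------------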